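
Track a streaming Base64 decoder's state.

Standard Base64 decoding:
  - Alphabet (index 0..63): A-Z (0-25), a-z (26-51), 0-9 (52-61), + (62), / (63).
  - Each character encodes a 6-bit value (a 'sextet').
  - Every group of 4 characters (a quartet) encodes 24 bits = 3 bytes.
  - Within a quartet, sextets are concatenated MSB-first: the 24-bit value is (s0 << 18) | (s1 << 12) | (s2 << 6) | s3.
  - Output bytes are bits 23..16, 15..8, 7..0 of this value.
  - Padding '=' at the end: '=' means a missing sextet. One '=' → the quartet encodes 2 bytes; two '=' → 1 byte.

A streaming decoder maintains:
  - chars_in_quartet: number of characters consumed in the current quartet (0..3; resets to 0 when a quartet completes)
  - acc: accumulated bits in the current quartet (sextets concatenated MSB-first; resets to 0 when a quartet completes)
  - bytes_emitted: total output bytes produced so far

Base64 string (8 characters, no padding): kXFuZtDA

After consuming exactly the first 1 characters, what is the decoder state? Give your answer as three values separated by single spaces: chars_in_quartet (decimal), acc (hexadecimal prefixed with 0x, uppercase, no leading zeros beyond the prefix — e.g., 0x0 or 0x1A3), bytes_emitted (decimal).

Answer: 1 0x24 0

Derivation:
After char 0 ('k'=36): chars_in_quartet=1 acc=0x24 bytes_emitted=0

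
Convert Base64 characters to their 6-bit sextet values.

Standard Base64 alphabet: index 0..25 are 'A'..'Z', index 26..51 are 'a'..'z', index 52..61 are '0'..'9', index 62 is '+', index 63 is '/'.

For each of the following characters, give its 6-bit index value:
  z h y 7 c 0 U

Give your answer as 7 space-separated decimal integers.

Answer: 51 33 50 59 28 52 20

Derivation:
'z': a..z range, 26 + ord('z') − ord('a') = 51
'h': a..z range, 26 + ord('h') − ord('a') = 33
'y': a..z range, 26 + ord('y') − ord('a') = 50
'7': 0..9 range, 52 + ord('7') − ord('0') = 59
'c': a..z range, 26 + ord('c') − ord('a') = 28
'0': 0..9 range, 52 + ord('0') − ord('0') = 52
'U': A..Z range, ord('U') − ord('A') = 20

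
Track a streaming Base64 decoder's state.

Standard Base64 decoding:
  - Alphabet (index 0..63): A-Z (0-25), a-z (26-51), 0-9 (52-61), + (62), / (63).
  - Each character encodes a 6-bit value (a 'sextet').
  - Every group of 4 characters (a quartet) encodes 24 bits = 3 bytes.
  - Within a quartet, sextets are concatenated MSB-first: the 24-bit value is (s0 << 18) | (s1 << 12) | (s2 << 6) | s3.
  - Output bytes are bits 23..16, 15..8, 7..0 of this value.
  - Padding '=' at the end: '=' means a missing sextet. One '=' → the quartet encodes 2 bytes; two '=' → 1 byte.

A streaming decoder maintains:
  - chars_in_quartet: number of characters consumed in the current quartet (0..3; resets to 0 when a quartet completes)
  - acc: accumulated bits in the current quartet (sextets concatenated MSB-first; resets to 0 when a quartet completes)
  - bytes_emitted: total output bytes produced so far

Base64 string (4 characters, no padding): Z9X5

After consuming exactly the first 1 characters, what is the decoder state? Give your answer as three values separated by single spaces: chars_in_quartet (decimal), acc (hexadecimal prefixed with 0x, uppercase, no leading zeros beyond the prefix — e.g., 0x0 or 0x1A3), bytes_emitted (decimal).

After char 0 ('Z'=25): chars_in_quartet=1 acc=0x19 bytes_emitted=0

Answer: 1 0x19 0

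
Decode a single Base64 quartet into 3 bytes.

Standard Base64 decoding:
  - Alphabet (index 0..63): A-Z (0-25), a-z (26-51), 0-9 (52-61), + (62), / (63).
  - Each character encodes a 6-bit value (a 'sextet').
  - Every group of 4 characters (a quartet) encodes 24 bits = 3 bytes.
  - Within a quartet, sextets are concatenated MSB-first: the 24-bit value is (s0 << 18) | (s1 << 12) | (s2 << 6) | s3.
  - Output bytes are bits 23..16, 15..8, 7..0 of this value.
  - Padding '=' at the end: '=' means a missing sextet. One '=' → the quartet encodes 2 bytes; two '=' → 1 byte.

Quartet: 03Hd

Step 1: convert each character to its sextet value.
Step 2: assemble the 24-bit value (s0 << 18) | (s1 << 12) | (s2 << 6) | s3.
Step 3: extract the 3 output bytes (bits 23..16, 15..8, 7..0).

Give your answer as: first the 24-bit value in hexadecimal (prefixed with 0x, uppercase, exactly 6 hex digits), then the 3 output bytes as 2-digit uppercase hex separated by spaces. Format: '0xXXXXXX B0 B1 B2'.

Answer: 0xD371DD D3 71 DD

Derivation:
Sextets: 0=52, 3=55, H=7, d=29
24-bit: (52<<18) | (55<<12) | (7<<6) | 29
      = 0xD00000 | 0x037000 | 0x0001C0 | 0x00001D
      = 0xD371DD
Bytes: (v>>16)&0xFF=D3, (v>>8)&0xFF=71, v&0xFF=DD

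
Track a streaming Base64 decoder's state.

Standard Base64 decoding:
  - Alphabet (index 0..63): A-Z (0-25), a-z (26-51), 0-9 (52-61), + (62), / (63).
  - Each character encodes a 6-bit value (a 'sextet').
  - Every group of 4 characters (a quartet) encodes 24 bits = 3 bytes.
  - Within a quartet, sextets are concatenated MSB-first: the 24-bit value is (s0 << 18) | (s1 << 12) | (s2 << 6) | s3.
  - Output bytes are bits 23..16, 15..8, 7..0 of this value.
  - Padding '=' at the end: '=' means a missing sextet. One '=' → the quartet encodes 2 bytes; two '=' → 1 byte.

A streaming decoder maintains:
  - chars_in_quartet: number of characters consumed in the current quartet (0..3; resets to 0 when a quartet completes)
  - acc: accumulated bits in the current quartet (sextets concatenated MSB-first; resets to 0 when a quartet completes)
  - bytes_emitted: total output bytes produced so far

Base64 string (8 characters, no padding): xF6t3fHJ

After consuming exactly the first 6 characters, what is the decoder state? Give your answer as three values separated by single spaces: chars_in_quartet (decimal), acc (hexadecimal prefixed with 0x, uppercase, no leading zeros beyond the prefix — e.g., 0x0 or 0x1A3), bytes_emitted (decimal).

Answer: 2 0xDDF 3

Derivation:
After char 0 ('x'=49): chars_in_quartet=1 acc=0x31 bytes_emitted=0
After char 1 ('F'=5): chars_in_quartet=2 acc=0xC45 bytes_emitted=0
After char 2 ('6'=58): chars_in_quartet=3 acc=0x3117A bytes_emitted=0
After char 3 ('t'=45): chars_in_quartet=4 acc=0xC45EAD -> emit C4 5E AD, reset; bytes_emitted=3
After char 4 ('3'=55): chars_in_quartet=1 acc=0x37 bytes_emitted=3
After char 5 ('f'=31): chars_in_quartet=2 acc=0xDDF bytes_emitted=3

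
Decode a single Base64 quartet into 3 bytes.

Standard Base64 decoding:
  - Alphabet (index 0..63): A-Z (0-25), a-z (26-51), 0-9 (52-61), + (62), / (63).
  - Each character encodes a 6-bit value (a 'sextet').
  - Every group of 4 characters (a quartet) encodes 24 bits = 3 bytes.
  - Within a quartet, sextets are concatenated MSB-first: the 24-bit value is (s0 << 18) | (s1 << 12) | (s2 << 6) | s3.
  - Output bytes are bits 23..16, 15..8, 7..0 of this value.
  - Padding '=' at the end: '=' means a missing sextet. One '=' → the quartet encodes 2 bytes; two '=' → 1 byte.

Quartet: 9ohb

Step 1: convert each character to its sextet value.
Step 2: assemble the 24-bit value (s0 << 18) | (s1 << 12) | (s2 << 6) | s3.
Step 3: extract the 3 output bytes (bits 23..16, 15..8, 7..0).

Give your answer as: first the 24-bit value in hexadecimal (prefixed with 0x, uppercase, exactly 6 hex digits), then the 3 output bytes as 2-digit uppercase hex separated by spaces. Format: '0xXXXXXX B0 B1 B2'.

Answer: 0xF6885B F6 88 5B

Derivation:
Sextets: 9=61, o=40, h=33, b=27
24-bit: (61<<18) | (40<<12) | (33<<6) | 27
      = 0xF40000 | 0x028000 | 0x000840 | 0x00001B
      = 0xF6885B
Bytes: (v>>16)&0xFF=F6, (v>>8)&0xFF=88, v&0xFF=5B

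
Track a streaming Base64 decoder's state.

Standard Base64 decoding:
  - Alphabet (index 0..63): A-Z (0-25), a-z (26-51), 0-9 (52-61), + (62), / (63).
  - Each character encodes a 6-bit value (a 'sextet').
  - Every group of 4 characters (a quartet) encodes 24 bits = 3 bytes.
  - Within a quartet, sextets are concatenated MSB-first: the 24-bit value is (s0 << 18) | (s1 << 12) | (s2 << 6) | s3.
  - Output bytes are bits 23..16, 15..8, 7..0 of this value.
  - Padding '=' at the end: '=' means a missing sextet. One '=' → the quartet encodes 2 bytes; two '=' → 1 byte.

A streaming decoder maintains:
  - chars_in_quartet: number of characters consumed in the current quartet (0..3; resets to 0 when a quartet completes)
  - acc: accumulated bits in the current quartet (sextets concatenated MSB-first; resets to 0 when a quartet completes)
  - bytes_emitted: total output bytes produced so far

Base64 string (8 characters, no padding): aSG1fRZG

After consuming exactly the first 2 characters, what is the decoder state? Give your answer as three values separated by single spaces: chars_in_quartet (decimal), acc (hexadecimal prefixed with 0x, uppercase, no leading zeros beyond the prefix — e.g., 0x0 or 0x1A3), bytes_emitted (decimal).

After char 0 ('a'=26): chars_in_quartet=1 acc=0x1A bytes_emitted=0
After char 1 ('S'=18): chars_in_quartet=2 acc=0x692 bytes_emitted=0

Answer: 2 0x692 0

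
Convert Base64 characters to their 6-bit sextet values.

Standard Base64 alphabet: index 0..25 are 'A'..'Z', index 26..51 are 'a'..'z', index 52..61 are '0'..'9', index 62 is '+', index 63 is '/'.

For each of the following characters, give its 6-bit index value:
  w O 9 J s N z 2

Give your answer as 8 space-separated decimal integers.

'w': a..z range, 26 + ord('w') − ord('a') = 48
'O': A..Z range, ord('O') − ord('A') = 14
'9': 0..9 range, 52 + ord('9') − ord('0') = 61
'J': A..Z range, ord('J') − ord('A') = 9
's': a..z range, 26 + ord('s') − ord('a') = 44
'N': A..Z range, ord('N') − ord('A') = 13
'z': a..z range, 26 + ord('z') − ord('a') = 51
'2': 0..9 range, 52 + ord('2') − ord('0') = 54

Answer: 48 14 61 9 44 13 51 54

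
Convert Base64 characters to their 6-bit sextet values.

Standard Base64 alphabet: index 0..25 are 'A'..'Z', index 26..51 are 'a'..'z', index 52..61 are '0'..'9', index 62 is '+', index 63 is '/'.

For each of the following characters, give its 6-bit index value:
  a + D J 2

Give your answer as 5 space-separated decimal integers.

'a': a..z range, 26 + ord('a') − ord('a') = 26
'+': index 62
'D': A..Z range, ord('D') − ord('A') = 3
'J': A..Z range, ord('J') − ord('A') = 9
'2': 0..9 range, 52 + ord('2') − ord('0') = 54

Answer: 26 62 3 9 54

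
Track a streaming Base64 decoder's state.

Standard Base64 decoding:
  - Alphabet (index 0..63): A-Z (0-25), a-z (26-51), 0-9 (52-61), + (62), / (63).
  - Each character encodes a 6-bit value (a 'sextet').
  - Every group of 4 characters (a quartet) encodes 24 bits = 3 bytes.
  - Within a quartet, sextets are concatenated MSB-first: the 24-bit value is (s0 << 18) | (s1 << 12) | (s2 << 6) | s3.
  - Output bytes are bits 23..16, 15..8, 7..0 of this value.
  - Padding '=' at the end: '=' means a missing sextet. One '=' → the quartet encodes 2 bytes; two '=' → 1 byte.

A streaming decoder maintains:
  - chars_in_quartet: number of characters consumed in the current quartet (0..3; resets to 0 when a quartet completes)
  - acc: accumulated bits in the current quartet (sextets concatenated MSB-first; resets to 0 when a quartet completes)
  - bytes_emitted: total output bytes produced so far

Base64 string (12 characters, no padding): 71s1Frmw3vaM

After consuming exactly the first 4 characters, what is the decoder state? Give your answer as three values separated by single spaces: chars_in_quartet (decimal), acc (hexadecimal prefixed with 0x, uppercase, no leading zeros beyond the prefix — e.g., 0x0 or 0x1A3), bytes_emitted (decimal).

Answer: 0 0x0 3

Derivation:
After char 0 ('7'=59): chars_in_quartet=1 acc=0x3B bytes_emitted=0
After char 1 ('1'=53): chars_in_quartet=2 acc=0xEF5 bytes_emitted=0
After char 2 ('s'=44): chars_in_quartet=3 acc=0x3BD6C bytes_emitted=0
After char 3 ('1'=53): chars_in_quartet=4 acc=0xEF5B35 -> emit EF 5B 35, reset; bytes_emitted=3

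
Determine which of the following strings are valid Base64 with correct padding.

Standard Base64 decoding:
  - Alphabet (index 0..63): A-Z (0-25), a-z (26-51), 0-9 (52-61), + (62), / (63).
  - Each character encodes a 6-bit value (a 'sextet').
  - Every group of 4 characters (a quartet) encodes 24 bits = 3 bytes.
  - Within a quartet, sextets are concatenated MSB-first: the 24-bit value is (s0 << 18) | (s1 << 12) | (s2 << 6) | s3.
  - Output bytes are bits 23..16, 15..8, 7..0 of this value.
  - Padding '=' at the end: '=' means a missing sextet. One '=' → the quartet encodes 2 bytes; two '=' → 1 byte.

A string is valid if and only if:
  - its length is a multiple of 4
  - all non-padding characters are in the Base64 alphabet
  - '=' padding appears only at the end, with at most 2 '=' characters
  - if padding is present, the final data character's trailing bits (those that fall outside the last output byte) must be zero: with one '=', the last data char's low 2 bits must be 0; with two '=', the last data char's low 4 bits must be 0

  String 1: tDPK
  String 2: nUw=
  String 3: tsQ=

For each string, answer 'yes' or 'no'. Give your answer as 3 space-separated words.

Answer: yes yes yes

Derivation:
String 1: 'tDPK' → valid
String 2: 'nUw=' → valid
String 3: 'tsQ=' → valid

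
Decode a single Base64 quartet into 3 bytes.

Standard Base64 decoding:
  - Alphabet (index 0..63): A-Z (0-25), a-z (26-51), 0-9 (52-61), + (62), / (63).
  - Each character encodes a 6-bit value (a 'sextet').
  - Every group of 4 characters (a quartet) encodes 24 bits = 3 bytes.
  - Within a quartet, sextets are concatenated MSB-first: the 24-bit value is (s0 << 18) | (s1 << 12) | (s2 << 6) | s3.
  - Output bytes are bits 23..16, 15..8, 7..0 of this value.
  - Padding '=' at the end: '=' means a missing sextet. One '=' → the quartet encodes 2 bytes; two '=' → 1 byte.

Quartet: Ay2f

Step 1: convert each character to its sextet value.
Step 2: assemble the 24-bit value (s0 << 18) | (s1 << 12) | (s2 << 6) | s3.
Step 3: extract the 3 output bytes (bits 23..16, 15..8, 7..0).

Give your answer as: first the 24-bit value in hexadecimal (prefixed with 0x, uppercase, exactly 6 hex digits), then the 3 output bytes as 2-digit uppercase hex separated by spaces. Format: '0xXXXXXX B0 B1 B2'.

Sextets: A=0, y=50, 2=54, f=31
24-bit: (0<<18) | (50<<12) | (54<<6) | 31
      = 0x000000 | 0x032000 | 0x000D80 | 0x00001F
      = 0x032D9F
Bytes: (v>>16)&0xFF=03, (v>>8)&0xFF=2D, v&0xFF=9F

Answer: 0x032D9F 03 2D 9F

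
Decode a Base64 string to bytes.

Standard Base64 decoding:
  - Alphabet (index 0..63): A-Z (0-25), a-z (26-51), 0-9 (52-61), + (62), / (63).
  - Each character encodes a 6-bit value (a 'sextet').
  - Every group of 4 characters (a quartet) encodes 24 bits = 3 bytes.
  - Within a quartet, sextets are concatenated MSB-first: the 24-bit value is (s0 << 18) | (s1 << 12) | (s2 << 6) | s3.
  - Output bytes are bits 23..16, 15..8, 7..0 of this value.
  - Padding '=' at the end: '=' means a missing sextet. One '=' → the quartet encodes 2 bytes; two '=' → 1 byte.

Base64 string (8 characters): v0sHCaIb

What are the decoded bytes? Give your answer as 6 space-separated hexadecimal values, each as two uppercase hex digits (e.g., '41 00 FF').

After char 0 ('v'=47): chars_in_quartet=1 acc=0x2F bytes_emitted=0
After char 1 ('0'=52): chars_in_quartet=2 acc=0xBF4 bytes_emitted=0
After char 2 ('s'=44): chars_in_quartet=3 acc=0x2FD2C bytes_emitted=0
After char 3 ('H'=7): chars_in_quartet=4 acc=0xBF4B07 -> emit BF 4B 07, reset; bytes_emitted=3
After char 4 ('C'=2): chars_in_quartet=1 acc=0x2 bytes_emitted=3
After char 5 ('a'=26): chars_in_quartet=2 acc=0x9A bytes_emitted=3
After char 6 ('I'=8): chars_in_quartet=3 acc=0x2688 bytes_emitted=3
After char 7 ('b'=27): chars_in_quartet=4 acc=0x9A21B -> emit 09 A2 1B, reset; bytes_emitted=6

Answer: BF 4B 07 09 A2 1B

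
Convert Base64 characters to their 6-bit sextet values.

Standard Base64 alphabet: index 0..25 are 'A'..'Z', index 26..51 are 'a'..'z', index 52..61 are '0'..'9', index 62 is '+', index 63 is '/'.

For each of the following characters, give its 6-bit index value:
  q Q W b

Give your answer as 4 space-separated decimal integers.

Answer: 42 16 22 27

Derivation:
'q': a..z range, 26 + ord('q') − ord('a') = 42
'Q': A..Z range, ord('Q') − ord('A') = 16
'W': A..Z range, ord('W') − ord('A') = 22
'b': a..z range, 26 + ord('b') − ord('a') = 27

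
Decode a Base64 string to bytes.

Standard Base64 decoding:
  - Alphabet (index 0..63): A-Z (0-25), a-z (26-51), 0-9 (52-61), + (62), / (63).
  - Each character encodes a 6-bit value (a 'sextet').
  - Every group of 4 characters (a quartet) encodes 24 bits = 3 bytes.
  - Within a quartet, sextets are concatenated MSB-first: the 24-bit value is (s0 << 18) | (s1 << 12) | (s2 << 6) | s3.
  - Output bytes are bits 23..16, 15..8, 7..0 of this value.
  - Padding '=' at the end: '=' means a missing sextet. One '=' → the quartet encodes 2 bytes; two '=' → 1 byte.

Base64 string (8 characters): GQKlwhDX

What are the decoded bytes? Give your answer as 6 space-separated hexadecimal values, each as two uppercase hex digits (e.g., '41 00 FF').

Answer: 19 02 A5 C2 10 D7

Derivation:
After char 0 ('G'=6): chars_in_quartet=1 acc=0x6 bytes_emitted=0
After char 1 ('Q'=16): chars_in_quartet=2 acc=0x190 bytes_emitted=0
After char 2 ('K'=10): chars_in_quartet=3 acc=0x640A bytes_emitted=0
After char 3 ('l'=37): chars_in_quartet=4 acc=0x1902A5 -> emit 19 02 A5, reset; bytes_emitted=3
After char 4 ('w'=48): chars_in_quartet=1 acc=0x30 bytes_emitted=3
After char 5 ('h'=33): chars_in_quartet=2 acc=0xC21 bytes_emitted=3
After char 6 ('D'=3): chars_in_quartet=3 acc=0x30843 bytes_emitted=3
After char 7 ('X'=23): chars_in_quartet=4 acc=0xC210D7 -> emit C2 10 D7, reset; bytes_emitted=6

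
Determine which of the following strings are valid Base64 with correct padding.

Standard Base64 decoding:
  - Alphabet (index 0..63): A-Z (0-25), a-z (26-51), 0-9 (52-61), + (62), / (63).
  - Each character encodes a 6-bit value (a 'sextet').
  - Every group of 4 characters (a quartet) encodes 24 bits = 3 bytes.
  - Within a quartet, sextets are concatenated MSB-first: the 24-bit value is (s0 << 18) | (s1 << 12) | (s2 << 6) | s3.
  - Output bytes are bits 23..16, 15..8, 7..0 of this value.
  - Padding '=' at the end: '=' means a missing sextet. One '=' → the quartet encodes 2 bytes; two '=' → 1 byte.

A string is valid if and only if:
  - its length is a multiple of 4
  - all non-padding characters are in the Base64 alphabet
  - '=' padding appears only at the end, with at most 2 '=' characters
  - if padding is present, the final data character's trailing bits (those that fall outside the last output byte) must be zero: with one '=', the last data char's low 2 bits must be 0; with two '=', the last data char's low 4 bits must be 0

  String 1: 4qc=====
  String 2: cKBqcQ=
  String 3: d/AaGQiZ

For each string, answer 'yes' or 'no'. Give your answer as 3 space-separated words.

String 1: '4qc=====' → invalid (5 pad chars (max 2))
String 2: 'cKBqcQ=' → invalid (len=7 not mult of 4)
String 3: 'd/AaGQiZ' → valid

Answer: no no yes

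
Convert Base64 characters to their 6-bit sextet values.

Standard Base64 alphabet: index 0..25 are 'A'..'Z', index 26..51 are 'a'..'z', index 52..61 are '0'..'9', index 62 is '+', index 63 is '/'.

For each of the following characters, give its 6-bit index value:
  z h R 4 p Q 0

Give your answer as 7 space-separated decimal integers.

Answer: 51 33 17 56 41 16 52

Derivation:
'z': a..z range, 26 + ord('z') − ord('a') = 51
'h': a..z range, 26 + ord('h') − ord('a') = 33
'R': A..Z range, ord('R') − ord('A') = 17
'4': 0..9 range, 52 + ord('4') − ord('0') = 56
'p': a..z range, 26 + ord('p') − ord('a') = 41
'Q': A..Z range, ord('Q') − ord('A') = 16
'0': 0..9 range, 52 + ord('0') − ord('0') = 52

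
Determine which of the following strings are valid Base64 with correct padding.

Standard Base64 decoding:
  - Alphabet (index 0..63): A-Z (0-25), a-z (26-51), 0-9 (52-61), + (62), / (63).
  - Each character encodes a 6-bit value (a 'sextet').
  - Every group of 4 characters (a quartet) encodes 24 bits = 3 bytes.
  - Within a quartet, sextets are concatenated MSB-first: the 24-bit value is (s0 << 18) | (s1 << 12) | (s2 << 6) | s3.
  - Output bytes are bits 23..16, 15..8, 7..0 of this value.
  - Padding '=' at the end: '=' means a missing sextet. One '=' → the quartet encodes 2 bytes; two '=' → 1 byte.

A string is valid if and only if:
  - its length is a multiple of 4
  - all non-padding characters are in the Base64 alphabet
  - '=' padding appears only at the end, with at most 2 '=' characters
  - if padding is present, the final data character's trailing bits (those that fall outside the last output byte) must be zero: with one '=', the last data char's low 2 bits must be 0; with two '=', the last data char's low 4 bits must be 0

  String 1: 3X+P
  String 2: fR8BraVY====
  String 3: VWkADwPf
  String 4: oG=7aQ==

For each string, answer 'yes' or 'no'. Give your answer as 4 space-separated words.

String 1: '3X+P' → valid
String 2: 'fR8BraVY====' → invalid (4 pad chars (max 2))
String 3: 'VWkADwPf' → valid
String 4: 'oG=7aQ==' → invalid (bad char(s): ['=']; '=' in middle)

Answer: yes no yes no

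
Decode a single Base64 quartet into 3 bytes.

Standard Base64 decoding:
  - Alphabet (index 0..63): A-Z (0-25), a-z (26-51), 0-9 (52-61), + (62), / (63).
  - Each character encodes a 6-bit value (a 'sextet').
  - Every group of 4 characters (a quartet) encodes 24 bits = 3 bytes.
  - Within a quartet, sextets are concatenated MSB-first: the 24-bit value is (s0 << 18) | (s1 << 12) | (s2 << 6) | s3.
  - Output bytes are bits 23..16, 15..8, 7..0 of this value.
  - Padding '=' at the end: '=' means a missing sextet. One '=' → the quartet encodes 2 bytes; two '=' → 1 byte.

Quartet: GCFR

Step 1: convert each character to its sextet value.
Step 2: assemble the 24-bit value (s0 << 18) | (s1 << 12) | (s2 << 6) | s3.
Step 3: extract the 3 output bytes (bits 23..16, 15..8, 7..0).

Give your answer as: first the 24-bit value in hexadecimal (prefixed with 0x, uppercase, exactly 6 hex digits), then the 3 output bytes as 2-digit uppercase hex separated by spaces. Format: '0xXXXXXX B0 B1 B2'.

Sextets: G=6, C=2, F=5, R=17
24-bit: (6<<18) | (2<<12) | (5<<6) | 17
      = 0x180000 | 0x002000 | 0x000140 | 0x000011
      = 0x182151
Bytes: (v>>16)&0xFF=18, (v>>8)&0xFF=21, v&0xFF=51

Answer: 0x182151 18 21 51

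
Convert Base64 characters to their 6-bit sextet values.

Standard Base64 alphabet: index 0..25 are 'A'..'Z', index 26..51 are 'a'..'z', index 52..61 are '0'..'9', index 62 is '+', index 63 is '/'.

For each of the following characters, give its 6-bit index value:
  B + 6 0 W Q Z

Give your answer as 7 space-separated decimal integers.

Answer: 1 62 58 52 22 16 25

Derivation:
'B': A..Z range, ord('B') − ord('A') = 1
'+': index 62
'6': 0..9 range, 52 + ord('6') − ord('0') = 58
'0': 0..9 range, 52 + ord('0') − ord('0') = 52
'W': A..Z range, ord('W') − ord('A') = 22
'Q': A..Z range, ord('Q') − ord('A') = 16
'Z': A..Z range, ord('Z') − ord('A') = 25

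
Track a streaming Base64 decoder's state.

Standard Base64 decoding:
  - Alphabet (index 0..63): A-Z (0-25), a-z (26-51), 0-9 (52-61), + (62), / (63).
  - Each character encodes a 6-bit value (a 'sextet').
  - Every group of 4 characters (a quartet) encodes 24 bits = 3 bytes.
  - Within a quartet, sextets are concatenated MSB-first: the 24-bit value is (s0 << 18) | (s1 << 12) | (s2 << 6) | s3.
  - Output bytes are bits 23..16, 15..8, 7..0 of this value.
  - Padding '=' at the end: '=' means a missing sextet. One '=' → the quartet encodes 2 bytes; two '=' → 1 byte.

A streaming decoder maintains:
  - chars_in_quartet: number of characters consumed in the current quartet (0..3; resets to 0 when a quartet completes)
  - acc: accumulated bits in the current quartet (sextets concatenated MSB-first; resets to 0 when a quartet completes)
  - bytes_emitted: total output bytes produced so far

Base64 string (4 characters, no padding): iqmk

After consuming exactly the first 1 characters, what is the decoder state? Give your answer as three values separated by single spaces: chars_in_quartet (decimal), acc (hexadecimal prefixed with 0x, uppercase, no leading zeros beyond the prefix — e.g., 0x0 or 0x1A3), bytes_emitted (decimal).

After char 0 ('i'=34): chars_in_quartet=1 acc=0x22 bytes_emitted=0

Answer: 1 0x22 0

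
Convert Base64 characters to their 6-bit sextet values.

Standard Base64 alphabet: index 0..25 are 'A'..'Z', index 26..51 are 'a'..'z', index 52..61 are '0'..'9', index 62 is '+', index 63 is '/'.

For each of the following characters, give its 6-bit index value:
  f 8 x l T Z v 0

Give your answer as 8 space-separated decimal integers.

'f': a..z range, 26 + ord('f') − ord('a') = 31
'8': 0..9 range, 52 + ord('8') − ord('0') = 60
'x': a..z range, 26 + ord('x') − ord('a') = 49
'l': a..z range, 26 + ord('l') − ord('a') = 37
'T': A..Z range, ord('T') − ord('A') = 19
'Z': A..Z range, ord('Z') − ord('A') = 25
'v': a..z range, 26 + ord('v') − ord('a') = 47
'0': 0..9 range, 52 + ord('0') − ord('0') = 52

Answer: 31 60 49 37 19 25 47 52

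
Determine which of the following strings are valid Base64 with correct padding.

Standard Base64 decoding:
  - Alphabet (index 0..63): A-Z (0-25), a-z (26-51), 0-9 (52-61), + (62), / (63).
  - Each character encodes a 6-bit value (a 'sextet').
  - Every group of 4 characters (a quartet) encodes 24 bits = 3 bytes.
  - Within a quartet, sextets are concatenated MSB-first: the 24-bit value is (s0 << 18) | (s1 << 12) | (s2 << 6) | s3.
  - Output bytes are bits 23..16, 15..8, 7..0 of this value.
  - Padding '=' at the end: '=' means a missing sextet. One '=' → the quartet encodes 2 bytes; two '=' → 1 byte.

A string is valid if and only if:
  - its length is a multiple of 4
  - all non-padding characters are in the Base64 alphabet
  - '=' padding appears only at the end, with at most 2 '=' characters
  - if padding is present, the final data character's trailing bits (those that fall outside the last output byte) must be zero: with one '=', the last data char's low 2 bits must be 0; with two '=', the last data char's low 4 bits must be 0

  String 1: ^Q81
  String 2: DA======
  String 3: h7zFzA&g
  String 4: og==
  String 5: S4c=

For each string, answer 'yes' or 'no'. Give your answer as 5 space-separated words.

String 1: '^Q81' → invalid (bad char(s): ['^'])
String 2: 'DA======' → invalid (6 pad chars (max 2))
String 3: 'h7zFzA&g' → invalid (bad char(s): ['&'])
String 4: 'og==' → valid
String 5: 'S4c=' → valid

Answer: no no no yes yes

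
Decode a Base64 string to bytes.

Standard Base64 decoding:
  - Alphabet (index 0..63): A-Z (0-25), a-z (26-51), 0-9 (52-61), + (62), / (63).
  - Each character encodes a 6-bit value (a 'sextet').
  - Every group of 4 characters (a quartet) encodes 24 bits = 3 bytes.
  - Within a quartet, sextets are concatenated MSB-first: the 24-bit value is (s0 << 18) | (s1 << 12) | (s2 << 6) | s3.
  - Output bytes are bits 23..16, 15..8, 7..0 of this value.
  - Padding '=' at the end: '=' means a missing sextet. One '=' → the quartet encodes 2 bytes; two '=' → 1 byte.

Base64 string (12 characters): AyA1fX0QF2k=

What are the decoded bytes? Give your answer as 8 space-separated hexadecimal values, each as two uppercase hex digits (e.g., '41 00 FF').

Answer: 03 20 35 7D 7D 10 17 69

Derivation:
After char 0 ('A'=0): chars_in_quartet=1 acc=0x0 bytes_emitted=0
After char 1 ('y'=50): chars_in_quartet=2 acc=0x32 bytes_emitted=0
After char 2 ('A'=0): chars_in_quartet=3 acc=0xC80 bytes_emitted=0
After char 3 ('1'=53): chars_in_quartet=4 acc=0x32035 -> emit 03 20 35, reset; bytes_emitted=3
After char 4 ('f'=31): chars_in_quartet=1 acc=0x1F bytes_emitted=3
After char 5 ('X'=23): chars_in_quartet=2 acc=0x7D7 bytes_emitted=3
After char 6 ('0'=52): chars_in_quartet=3 acc=0x1F5F4 bytes_emitted=3
After char 7 ('Q'=16): chars_in_quartet=4 acc=0x7D7D10 -> emit 7D 7D 10, reset; bytes_emitted=6
After char 8 ('F'=5): chars_in_quartet=1 acc=0x5 bytes_emitted=6
After char 9 ('2'=54): chars_in_quartet=2 acc=0x176 bytes_emitted=6
After char 10 ('k'=36): chars_in_quartet=3 acc=0x5DA4 bytes_emitted=6
Padding '=': partial quartet acc=0x5DA4 -> emit 17 69; bytes_emitted=8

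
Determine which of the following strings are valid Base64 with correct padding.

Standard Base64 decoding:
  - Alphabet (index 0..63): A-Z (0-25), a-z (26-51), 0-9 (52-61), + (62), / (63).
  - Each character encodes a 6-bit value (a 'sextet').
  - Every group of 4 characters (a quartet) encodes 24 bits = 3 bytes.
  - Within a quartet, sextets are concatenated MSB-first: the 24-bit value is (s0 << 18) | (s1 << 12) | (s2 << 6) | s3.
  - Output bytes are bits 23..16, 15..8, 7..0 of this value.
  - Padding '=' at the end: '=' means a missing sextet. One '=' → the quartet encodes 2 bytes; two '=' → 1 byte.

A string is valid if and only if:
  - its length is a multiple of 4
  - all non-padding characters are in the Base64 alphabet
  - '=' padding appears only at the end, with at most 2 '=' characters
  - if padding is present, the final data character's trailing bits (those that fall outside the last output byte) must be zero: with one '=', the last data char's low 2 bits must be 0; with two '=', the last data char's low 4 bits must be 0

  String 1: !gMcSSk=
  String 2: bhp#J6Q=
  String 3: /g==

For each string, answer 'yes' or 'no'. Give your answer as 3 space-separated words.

String 1: '!gMcSSk=' → invalid (bad char(s): ['!'])
String 2: 'bhp#J6Q=' → invalid (bad char(s): ['#'])
String 3: '/g==' → valid

Answer: no no yes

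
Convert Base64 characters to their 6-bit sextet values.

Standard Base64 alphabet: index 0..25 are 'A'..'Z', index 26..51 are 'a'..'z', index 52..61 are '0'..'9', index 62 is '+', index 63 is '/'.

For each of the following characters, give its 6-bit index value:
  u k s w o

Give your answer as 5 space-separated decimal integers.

'u': a..z range, 26 + ord('u') − ord('a') = 46
'k': a..z range, 26 + ord('k') − ord('a') = 36
's': a..z range, 26 + ord('s') − ord('a') = 44
'w': a..z range, 26 + ord('w') − ord('a') = 48
'o': a..z range, 26 + ord('o') − ord('a') = 40

Answer: 46 36 44 48 40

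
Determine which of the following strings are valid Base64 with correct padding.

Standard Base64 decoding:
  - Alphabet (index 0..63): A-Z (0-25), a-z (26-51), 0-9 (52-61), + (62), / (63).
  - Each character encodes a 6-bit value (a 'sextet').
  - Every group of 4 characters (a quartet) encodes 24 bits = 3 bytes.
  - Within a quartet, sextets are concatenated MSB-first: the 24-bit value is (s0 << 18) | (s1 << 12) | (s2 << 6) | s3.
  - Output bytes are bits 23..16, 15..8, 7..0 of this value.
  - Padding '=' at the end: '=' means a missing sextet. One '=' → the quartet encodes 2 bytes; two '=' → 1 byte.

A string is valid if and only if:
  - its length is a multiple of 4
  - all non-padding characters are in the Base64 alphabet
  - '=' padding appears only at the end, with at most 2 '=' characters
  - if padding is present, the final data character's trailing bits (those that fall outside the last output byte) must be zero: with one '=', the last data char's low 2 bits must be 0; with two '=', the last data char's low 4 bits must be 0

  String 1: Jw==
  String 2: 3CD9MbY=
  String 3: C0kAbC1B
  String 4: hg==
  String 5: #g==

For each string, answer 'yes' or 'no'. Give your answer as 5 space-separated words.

Answer: yes yes yes yes no

Derivation:
String 1: 'Jw==' → valid
String 2: '3CD9MbY=' → valid
String 3: 'C0kAbC1B' → valid
String 4: 'hg==' → valid
String 5: '#g==' → invalid (bad char(s): ['#'])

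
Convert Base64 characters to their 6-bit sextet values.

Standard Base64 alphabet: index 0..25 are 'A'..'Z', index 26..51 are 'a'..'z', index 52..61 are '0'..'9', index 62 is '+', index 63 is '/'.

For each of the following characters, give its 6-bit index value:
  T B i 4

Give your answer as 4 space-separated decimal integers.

Answer: 19 1 34 56

Derivation:
'T': A..Z range, ord('T') − ord('A') = 19
'B': A..Z range, ord('B') − ord('A') = 1
'i': a..z range, 26 + ord('i') − ord('a') = 34
'4': 0..9 range, 52 + ord('4') − ord('0') = 56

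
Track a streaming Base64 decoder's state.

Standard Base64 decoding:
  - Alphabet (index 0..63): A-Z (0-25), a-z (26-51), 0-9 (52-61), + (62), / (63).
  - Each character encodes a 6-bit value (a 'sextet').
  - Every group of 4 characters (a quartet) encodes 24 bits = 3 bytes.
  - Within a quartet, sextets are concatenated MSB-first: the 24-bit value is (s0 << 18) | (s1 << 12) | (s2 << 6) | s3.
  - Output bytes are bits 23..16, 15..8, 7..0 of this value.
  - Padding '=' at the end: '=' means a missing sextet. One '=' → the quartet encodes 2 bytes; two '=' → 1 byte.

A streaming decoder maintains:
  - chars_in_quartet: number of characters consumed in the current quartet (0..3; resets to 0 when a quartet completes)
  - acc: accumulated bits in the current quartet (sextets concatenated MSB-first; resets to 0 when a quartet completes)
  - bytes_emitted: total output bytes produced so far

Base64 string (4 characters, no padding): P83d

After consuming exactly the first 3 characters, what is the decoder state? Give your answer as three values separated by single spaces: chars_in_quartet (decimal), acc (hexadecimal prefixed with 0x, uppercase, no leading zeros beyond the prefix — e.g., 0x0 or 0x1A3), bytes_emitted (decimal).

After char 0 ('P'=15): chars_in_quartet=1 acc=0xF bytes_emitted=0
After char 1 ('8'=60): chars_in_quartet=2 acc=0x3FC bytes_emitted=0
After char 2 ('3'=55): chars_in_quartet=3 acc=0xFF37 bytes_emitted=0

Answer: 3 0xFF37 0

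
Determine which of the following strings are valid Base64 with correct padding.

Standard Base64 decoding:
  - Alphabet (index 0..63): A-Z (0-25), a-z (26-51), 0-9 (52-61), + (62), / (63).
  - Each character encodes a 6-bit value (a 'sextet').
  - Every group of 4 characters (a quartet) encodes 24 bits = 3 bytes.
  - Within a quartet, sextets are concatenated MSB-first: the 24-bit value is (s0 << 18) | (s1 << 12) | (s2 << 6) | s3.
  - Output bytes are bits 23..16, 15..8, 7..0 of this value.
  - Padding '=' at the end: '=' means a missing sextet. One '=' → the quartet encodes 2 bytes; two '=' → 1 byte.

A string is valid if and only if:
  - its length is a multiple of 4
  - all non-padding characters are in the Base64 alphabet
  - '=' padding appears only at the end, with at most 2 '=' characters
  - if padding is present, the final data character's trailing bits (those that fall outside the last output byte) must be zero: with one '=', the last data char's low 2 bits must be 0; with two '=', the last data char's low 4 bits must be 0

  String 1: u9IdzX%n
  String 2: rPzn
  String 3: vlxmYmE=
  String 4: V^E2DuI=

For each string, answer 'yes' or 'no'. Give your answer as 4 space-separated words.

String 1: 'u9IdzX%n' → invalid (bad char(s): ['%'])
String 2: 'rPzn' → valid
String 3: 'vlxmYmE=' → valid
String 4: 'V^E2DuI=' → invalid (bad char(s): ['^'])

Answer: no yes yes no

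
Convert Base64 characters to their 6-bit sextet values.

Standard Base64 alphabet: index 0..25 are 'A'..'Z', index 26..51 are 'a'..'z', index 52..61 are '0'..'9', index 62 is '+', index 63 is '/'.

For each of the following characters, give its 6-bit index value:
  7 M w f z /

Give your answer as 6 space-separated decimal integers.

'7': 0..9 range, 52 + ord('7') − ord('0') = 59
'M': A..Z range, ord('M') − ord('A') = 12
'w': a..z range, 26 + ord('w') − ord('a') = 48
'f': a..z range, 26 + ord('f') − ord('a') = 31
'z': a..z range, 26 + ord('z') − ord('a') = 51
'/': index 63

Answer: 59 12 48 31 51 63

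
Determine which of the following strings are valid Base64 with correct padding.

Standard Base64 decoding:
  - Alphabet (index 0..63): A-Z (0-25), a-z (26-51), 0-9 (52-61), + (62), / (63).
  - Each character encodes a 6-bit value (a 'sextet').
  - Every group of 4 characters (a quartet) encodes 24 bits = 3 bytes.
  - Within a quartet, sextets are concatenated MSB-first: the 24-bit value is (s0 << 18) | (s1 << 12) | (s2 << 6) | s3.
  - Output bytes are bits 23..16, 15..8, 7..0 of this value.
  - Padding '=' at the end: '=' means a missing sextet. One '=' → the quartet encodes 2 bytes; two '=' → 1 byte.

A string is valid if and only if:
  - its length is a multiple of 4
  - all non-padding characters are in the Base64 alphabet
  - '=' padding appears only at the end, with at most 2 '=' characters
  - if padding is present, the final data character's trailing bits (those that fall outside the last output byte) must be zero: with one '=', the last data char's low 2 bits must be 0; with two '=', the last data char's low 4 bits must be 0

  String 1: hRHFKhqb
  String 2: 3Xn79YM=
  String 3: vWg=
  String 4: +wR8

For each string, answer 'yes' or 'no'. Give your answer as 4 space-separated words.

Answer: yes yes yes yes

Derivation:
String 1: 'hRHFKhqb' → valid
String 2: '3Xn79YM=' → valid
String 3: 'vWg=' → valid
String 4: '+wR8' → valid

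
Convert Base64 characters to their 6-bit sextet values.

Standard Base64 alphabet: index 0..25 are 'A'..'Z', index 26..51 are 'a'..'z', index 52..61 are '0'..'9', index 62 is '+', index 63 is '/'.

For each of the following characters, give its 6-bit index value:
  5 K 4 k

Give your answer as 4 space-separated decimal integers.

Answer: 57 10 56 36

Derivation:
'5': 0..9 range, 52 + ord('5') − ord('0') = 57
'K': A..Z range, ord('K') − ord('A') = 10
'4': 0..9 range, 52 + ord('4') − ord('0') = 56
'k': a..z range, 26 + ord('k') − ord('a') = 36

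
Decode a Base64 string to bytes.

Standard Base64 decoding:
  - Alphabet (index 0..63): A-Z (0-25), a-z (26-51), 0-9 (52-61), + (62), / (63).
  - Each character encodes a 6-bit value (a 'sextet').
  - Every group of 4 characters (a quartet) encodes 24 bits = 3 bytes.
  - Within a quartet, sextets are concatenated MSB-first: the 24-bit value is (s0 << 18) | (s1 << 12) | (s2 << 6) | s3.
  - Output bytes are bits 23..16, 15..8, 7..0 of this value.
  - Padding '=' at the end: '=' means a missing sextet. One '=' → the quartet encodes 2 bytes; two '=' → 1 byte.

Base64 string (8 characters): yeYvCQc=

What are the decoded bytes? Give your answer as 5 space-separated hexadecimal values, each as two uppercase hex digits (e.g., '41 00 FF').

After char 0 ('y'=50): chars_in_quartet=1 acc=0x32 bytes_emitted=0
After char 1 ('e'=30): chars_in_quartet=2 acc=0xC9E bytes_emitted=0
After char 2 ('Y'=24): chars_in_quartet=3 acc=0x32798 bytes_emitted=0
After char 3 ('v'=47): chars_in_quartet=4 acc=0xC9E62F -> emit C9 E6 2F, reset; bytes_emitted=3
After char 4 ('C'=2): chars_in_quartet=1 acc=0x2 bytes_emitted=3
After char 5 ('Q'=16): chars_in_quartet=2 acc=0x90 bytes_emitted=3
After char 6 ('c'=28): chars_in_quartet=3 acc=0x241C bytes_emitted=3
Padding '=': partial quartet acc=0x241C -> emit 09 07; bytes_emitted=5

Answer: C9 E6 2F 09 07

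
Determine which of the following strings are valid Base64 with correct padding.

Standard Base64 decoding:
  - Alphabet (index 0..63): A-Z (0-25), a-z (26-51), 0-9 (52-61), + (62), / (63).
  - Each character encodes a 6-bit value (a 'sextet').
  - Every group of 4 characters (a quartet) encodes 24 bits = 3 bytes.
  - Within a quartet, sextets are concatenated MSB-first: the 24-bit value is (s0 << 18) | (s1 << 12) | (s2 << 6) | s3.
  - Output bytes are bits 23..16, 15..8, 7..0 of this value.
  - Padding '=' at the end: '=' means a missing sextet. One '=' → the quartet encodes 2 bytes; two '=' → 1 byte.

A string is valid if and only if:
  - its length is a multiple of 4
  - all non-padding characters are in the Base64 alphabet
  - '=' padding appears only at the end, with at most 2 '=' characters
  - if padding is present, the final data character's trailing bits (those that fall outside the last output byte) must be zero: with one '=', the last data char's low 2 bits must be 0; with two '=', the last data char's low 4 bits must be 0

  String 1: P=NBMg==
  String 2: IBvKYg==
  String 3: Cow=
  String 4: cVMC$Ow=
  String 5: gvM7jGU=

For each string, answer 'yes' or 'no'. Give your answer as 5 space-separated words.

String 1: 'P=NBMg==' → invalid (bad char(s): ['=']; '=' in middle)
String 2: 'IBvKYg==' → valid
String 3: 'Cow=' → valid
String 4: 'cVMC$Ow=' → invalid (bad char(s): ['$'])
String 5: 'gvM7jGU=' → valid

Answer: no yes yes no yes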